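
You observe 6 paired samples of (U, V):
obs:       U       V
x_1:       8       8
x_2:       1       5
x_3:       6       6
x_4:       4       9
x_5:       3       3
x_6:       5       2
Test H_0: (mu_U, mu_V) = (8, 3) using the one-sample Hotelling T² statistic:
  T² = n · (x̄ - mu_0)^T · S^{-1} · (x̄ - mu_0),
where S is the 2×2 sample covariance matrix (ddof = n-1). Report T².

Step 1 — sample mean vector:
  mean(U) = (8 + 1 + 6 + 4 + 3 + 5) / 6 = 27/6 = 4.5
  mean(V) = (8 + 5 + 6 + 9 + 3 + 2) / 6 = 33/6 = 5.5
  x̄ = (4.5, 5.5),  deviation x̄ - mu_0 = (4.5, 5.5) - (8, 3) = (-3.5, 2.5).

Step 2 — sample covariance matrix, S[i,j] = (1/(n-1)) · Σ_k (x_{k,i} - mean_i) · (x_{k,j} - mean_j), divisor n-1 = 5:
  S[U,U] = ((3.5)·(3.5) + (-3.5)·(-3.5) + (1.5)·(1.5) + (-0.5)·(-0.5) + (-1.5)·(-1.5) + (0.5)·(0.5)) / 5 = 29.5/5 = 5.9
  S[U,V] = ((3.5)·(2.5) + (-3.5)·(-0.5) + (1.5)·(0.5) + (-0.5)·(3.5) + (-1.5)·(-2.5) + (0.5)·(-3.5)) / 5 = 11.5/5 = 2.3
  S[V,V] = ((2.5)·(2.5) + (-0.5)·(-0.5) + (0.5)·(0.5) + (3.5)·(3.5) + (-2.5)·(-2.5) + (-3.5)·(-3.5)) / 5 = 37.5/5 = 7.5
  S = [[5.9, 2.3],
 [2.3, 7.5]].

Step 3 — invert S. det(S) = 5.9·7.5 - (2.3)² = 38.96.
  S^{-1} = (1/det) · [[d, -b], [-b, a]] = [[0.1925, -0.059],
 [-0.059, 0.1514]].

Step 4 — quadratic form (x̄ - mu_0)^T · S^{-1} · (x̄ - mu_0):
  S^{-1} · (x̄ - mu_0) = (-0.8214, 0.5852),
  (x̄ - mu_0)^T · [...] = (-3.5)·(-0.8214) + (2.5)·(0.5852) = 4.3378.

Step 5 — scale by n: T² = 6 · 4.3378 = 26.0267.

T² ≈ 26.0267


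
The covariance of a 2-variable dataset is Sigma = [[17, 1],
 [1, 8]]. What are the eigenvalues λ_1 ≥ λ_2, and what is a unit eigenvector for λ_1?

Step 1 — characteristic polynomial of 2×2 Sigma:
  det(Sigma - λI) = λ² - trace · λ + det = 0.
  trace = 17 + 8 = 25, det = 17·8 - (1)² = 135.
Step 2 — discriminant:
  Δ = trace² - 4·det = 625 - 540 = 85.
Step 3 — eigenvalues:
  λ = (trace ± √Δ)/2 = (25 ± 9.2195)/2,
  λ_1 = 17.1098,  λ_2 = 7.8902.

Step 4 — unit eigenvector for λ_1: solve (Sigma - λ_1 I)v = 0. First row:
  (17 - 17.1098)·v_x + (1)·v_y = 0, i.e. (-0.1098)·v_x + (1)·v_y = 0,
  so v ∝ (b, λ_1 - a) = (1, 0.1098) = u.
  ||u|| = √((1)² + (0.1098)²) = √(1.012) ≈ 1.006,
  v_1 = u/||u|| ≈ (0.994, 0.1091) (||v_1|| = 1).

λ_1 = 17.1098,  λ_2 = 7.8902;  v_1 ≈ (0.994, 0.1091)


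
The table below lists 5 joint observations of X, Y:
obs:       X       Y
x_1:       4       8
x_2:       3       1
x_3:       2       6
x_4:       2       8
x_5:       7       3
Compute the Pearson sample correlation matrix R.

Step 1 — column means:
  mean(X) = (4 + 3 + 2 + 2 + 7) / 5 = 18/5 = 3.6
  mean(Y) = (8 + 1 + 6 + 8 + 3) / 5 = 26/5 = 5.2

Step 2 — sample variances and covariances s[i,j] = (1/(n-1)) · Σ_k (x_{k,i} - mean_i) · (x_{k,j} - mean_j), with n-1 = 4:
  s[X,X] = ((0.4)·(0.4) + (-0.6)·(-0.6) + (-1.6)·(-1.6) + (-1.6)·(-1.6) + (3.4)·(3.4)) / 4 = 17.2/4 = 4.3
  s[X,Y] = ((0.4)·(2.8) + (-0.6)·(-4.2) + (-1.6)·(0.8) + (-1.6)·(2.8) + (3.4)·(-2.2)) / 4 = -9.6/4 = -2.4
  s[Y,Y] = ((2.8)·(2.8) + (-4.2)·(-4.2) + (0.8)·(0.8) + (2.8)·(2.8) + (-2.2)·(-2.2)) / 4 = 38.8/4 = 9.7
  Sample standard deviations s_i = √(s[i,i]):
  s(X) = √(4.3) = 2.0736
  s(Y) = √(9.7) = 3.1145

Step 3 — r_{ij} = s_{ij} / (s_i · s_j):
  r[X,X] = 1 (diagonal).
  r[X,Y] = -2.4 / (2.0736 · 3.1145) = -2.4 / 6.4583 = -0.3716
  r[Y,Y] = 1 (diagonal).

R is symmetric with unit diagonal. Assembling:

R = [[1, -0.3716],
 [-0.3716, 1]]


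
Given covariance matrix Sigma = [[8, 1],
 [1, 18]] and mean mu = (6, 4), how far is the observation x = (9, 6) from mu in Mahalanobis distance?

Step 1 — centre the observation: (x - mu) = (3, 2).

Step 2 — invert Sigma. det(Sigma) = 8·18 - (1)² = 143.
  Sigma^{-1} = (1/det) · [[d, -b], [-b, a]] = [[0.1259, -0.007],
 [-0.007, 0.0559]].

Step 3 — form the quadratic (x - mu)^T · Sigma^{-1} · (x - mu):
  Sigma^{-1} · (x - mu) = (0.3636, 0.0909).
  (x - mu)^T · [Sigma^{-1} · (x - mu)] = (3)·(0.3636) + (2)·(0.0909) = 1.2727.

Step 4 — take square root: d = √(1.2727) ≈ 1.1282.

d(x, mu) = √(1.2727) ≈ 1.1282


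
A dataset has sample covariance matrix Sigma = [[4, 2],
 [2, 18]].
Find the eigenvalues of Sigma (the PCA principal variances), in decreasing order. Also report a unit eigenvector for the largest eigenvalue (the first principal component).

Step 1 — characteristic polynomial of 2×2 Sigma:
  det(Sigma - λI) = λ² - trace · λ + det = 0.
  trace = 4 + 18 = 22, det = 4·18 - (2)² = 68.
Step 2 — discriminant:
  Δ = trace² - 4·det = 484 - 272 = 212.
Step 3 — eigenvalues:
  λ = (trace ± √Δ)/2 = (22 ± 14.5602)/2,
  λ_1 = 18.2801,  λ_2 = 3.7199.

Step 4 — unit eigenvector for λ_1: solve (Sigma - λ_1 I)v = 0. First row:
  (4 - 18.2801)·v_x + (2)·v_y = 0, i.e. (-14.2801)·v_x + (2)·v_y = 0,
  so v ∝ (b, λ_1 - a) = (2, 14.2801) = u.
  ||u|| = √((2)² + (14.2801)²) = √(207.9215) ≈ 14.4195,
  v_1 = u/||u|| ≈ (0.1387, 0.9903) (||v_1|| = 1).

λ_1 = 18.2801,  λ_2 = 3.7199;  v_1 ≈ (0.1387, 0.9903)


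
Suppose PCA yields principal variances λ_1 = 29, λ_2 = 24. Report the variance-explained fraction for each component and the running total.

Step 1 — total variance = trace(Sigma) = Σ λ_i = 29 + 24 = 53.

Step 2 — fraction explained by component i = λ_i / Σ λ:
  PC1: 29/53 = 0.5472
  PC2: 24/53 = 0.4528

Step 3 — cumulative fraction after k components = (λ_1 + ... + λ_k) / Σ λ:
  k = 1: 29/53 = 0.5472
  k = 2: (29 + 24)/53 = 53/53 = 1

Summary (fraction, with percent):

explained: PC1 0.5472 (54.72%), PC2 0.4528 (45.28%);  cumulative: 0.5472, 1


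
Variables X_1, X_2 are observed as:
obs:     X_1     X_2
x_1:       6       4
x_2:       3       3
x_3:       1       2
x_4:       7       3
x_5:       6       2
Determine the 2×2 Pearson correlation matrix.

Step 1 — column means:
  mean(X_1) = (6 + 3 + 1 + 7 + 6) / 5 = 23/5 = 4.6
  mean(X_2) = (4 + 3 + 2 + 3 + 2) / 5 = 14/5 = 2.8

Step 2 — sample variances and covariances s[i,j] = (1/(n-1)) · Σ_k (x_{k,i} - mean_i) · (x_{k,j} - mean_j), with n-1 = 4:
  s[X_1,X_1] = ((1.4)·(1.4) + (-1.6)·(-1.6) + (-3.6)·(-3.6) + (2.4)·(2.4) + (1.4)·(1.4)) / 4 = 25.2/4 = 6.3
  s[X_1,X_2] = ((1.4)·(1.2) + (-1.6)·(0.2) + (-3.6)·(-0.8) + (2.4)·(0.2) + (1.4)·(-0.8)) / 4 = 3.6/4 = 0.9
  s[X_2,X_2] = ((1.2)·(1.2) + (0.2)·(0.2) + (-0.8)·(-0.8) + (0.2)·(0.2) + (-0.8)·(-0.8)) / 4 = 2.8/4 = 0.7
  Sample standard deviations s_i = √(s[i,i]):
  s(X_1) = √(6.3) = 2.51
  s(X_2) = √(0.7) = 0.8367

Step 3 — r_{ij} = s_{ij} / (s_i · s_j):
  r[X_1,X_1] = 1 (diagonal).
  r[X_1,X_2] = 0.9 / (2.51 · 0.8367) = 0.9 / 2.1 = 0.4286
  r[X_2,X_2] = 1 (diagonal).

R is symmetric with unit diagonal. Assembling:

R = [[1, 0.4286],
 [0.4286, 1]]


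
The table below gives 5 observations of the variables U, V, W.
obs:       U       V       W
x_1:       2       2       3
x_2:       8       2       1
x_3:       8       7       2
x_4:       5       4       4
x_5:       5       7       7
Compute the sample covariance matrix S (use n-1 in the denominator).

Step 1 — column means:
  mean(U) = (2 + 8 + 8 + 5 + 5) / 5 = 28/5 = 5.6
  mean(V) = (2 + 2 + 7 + 4 + 7) / 5 = 22/5 = 4.4
  mean(W) = (3 + 1 + 2 + 4 + 7) / 5 = 17/5 = 3.4

Step 2 — sample covariance S[i,j] = (1/(n-1)) · Σ_k (x_{k,i} - mean_i) · (x_{k,j} - mean_j), with n-1 = 4.
  S[U,U] = ((-3.6)·(-3.6) + (2.4)·(2.4) + (2.4)·(2.4) + (-0.6)·(-0.6) + (-0.6)·(-0.6)) / 4 = 25.2/4 = 6.3
  S[U,V] = ((-3.6)·(-2.4) + (2.4)·(-2.4) + (2.4)·(2.6) + (-0.6)·(-0.4) + (-0.6)·(2.6)) / 4 = 7.8/4 = 1.95
  S[U,W] = ((-3.6)·(-0.4) + (2.4)·(-2.4) + (2.4)·(-1.4) + (-0.6)·(0.6) + (-0.6)·(3.6)) / 4 = -10.2/4 = -2.55
  S[V,V] = ((-2.4)·(-2.4) + (-2.4)·(-2.4) + (2.6)·(2.6) + (-0.4)·(-0.4) + (2.6)·(2.6)) / 4 = 25.2/4 = 6.3
  S[V,W] = ((-2.4)·(-0.4) + (-2.4)·(-2.4) + (2.6)·(-1.4) + (-0.4)·(0.6) + (2.6)·(3.6)) / 4 = 12.2/4 = 3.05
  S[W,W] = ((-0.4)·(-0.4) + (-2.4)·(-2.4) + (-1.4)·(-1.4) + (0.6)·(0.6) + (3.6)·(3.6)) / 4 = 21.2/4 = 5.3

S is symmetric (S[j,i] = S[i,j]). Assembling:

S = [[6.3, 1.95, -2.55],
 [1.95, 6.3, 3.05],
 [-2.55, 3.05, 5.3]]


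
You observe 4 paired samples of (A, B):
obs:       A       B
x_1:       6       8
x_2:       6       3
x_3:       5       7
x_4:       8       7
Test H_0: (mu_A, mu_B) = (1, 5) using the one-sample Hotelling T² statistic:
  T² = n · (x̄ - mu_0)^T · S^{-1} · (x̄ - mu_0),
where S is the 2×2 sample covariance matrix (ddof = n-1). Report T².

Step 1 — sample mean vector:
  mean(A) = (6 + 6 + 5 + 8) / 4 = 25/4 = 6.25
  mean(B) = (8 + 3 + 7 + 7) / 4 = 25/4 = 6.25
  x̄ = (6.25, 6.25),  deviation x̄ - mu_0 = (6.25, 6.25) - (1, 5) = (5.25, 1.25).

Step 2 — sample covariance matrix, S[i,j] = (1/(n-1)) · Σ_k (x_{k,i} - mean_i) · (x_{k,j} - mean_j), divisor n-1 = 3:
  S[A,A] = ((-0.25)·(-0.25) + (-0.25)·(-0.25) + (-1.25)·(-1.25) + (1.75)·(1.75)) / 3 = 4.75/3 = 1.5833
  S[A,B] = ((-0.25)·(1.75) + (-0.25)·(-3.25) + (-1.25)·(0.75) + (1.75)·(0.75)) / 3 = 0.75/3 = 0.25
  S[B,B] = ((1.75)·(1.75) + (-3.25)·(-3.25) + (0.75)·(0.75) + (0.75)·(0.75)) / 3 = 14.75/3 = 4.9167
  S = [[1.5833, 0.25],
 [0.25, 4.9167]].

Step 3 — invert S. det(S) = 1.5833·4.9167 - (0.25)² = 7.7222.
  S^{-1} = (1/det) · [[d, -b], [-b, a]] = [[0.6367, -0.0324],
 [-0.0324, 0.205]].

Step 4 — quadratic form (x̄ - mu_0)^T · S^{-1} · (x̄ - mu_0):
  S^{-1} · (x̄ - mu_0) = (3.3022, 0.0863),
  (x̄ - mu_0)^T · [...] = (5.25)·(3.3022) + (1.25)·(0.0863) = 17.4442.

Step 5 — scale by n: T² = 4 · 17.4442 = 69.777.

T² ≈ 69.777


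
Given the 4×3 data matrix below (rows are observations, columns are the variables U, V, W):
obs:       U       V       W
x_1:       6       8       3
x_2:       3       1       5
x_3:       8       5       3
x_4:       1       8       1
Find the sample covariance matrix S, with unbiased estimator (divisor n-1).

Step 1 — column means:
  mean(U) = (6 + 3 + 8 + 1) / 4 = 18/4 = 4.5
  mean(V) = (8 + 1 + 5 + 8) / 4 = 22/4 = 5.5
  mean(W) = (3 + 5 + 3 + 1) / 4 = 12/4 = 3

Step 2 — sample covariance S[i,j] = (1/(n-1)) · Σ_k (x_{k,i} - mean_i) · (x_{k,j} - mean_j), with n-1 = 3.
  S[U,U] = ((1.5)·(1.5) + (-1.5)·(-1.5) + (3.5)·(3.5) + (-3.5)·(-3.5)) / 3 = 29/3 = 9.6667
  S[U,V] = ((1.5)·(2.5) + (-1.5)·(-4.5) + (3.5)·(-0.5) + (-3.5)·(2.5)) / 3 = 0/3 = 0
  S[U,W] = ((1.5)·(0) + (-1.5)·(2) + (3.5)·(0) + (-3.5)·(-2)) / 3 = 4/3 = 1.3333
  S[V,V] = ((2.5)·(2.5) + (-4.5)·(-4.5) + (-0.5)·(-0.5) + (2.5)·(2.5)) / 3 = 33/3 = 11
  S[V,W] = ((2.5)·(0) + (-4.5)·(2) + (-0.5)·(0) + (2.5)·(-2)) / 3 = -14/3 = -4.6667
  S[W,W] = ((0)·(0) + (2)·(2) + (0)·(0) + (-2)·(-2)) / 3 = 8/3 = 2.6667

S is symmetric (S[j,i] = S[i,j]). Assembling:

S = [[9.6667, 0, 1.3333],
 [0, 11, -4.6667],
 [1.3333, -4.6667, 2.6667]]


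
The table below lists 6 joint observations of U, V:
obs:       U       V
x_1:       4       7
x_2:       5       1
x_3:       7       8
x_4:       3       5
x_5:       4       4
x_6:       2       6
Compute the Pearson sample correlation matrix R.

Step 1 — column means:
  mean(U) = (4 + 5 + 7 + 3 + 4 + 2) / 6 = 25/6 = 4.1667
  mean(V) = (7 + 1 + 8 + 5 + 4 + 6) / 6 = 31/6 = 5.1667

Step 2 — sample variances and covariances s[i,j] = (1/(n-1)) · Σ_k (x_{k,i} - mean_i) · (x_{k,j} - mean_j), with n-1 = 5:
  s[U,U] = ((-0.1667)·(-0.1667) + (0.8333)·(0.8333) + (2.8333)·(2.8333) + (-1.1667)·(-1.1667) + (-0.1667)·(-0.1667) + (-2.1667)·(-2.1667)) / 5 = 14.8333/5 = 2.9667
  s[U,V] = ((-0.1667)·(1.8333) + (0.8333)·(-4.1667) + (2.8333)·(2.8333) + (-1.1667)·(-0.1667) + (-0.1667)·(-1.1667) + (-2.1667)·(0.8333)) / 5 = 2.8333/5 = 0.5667
  s[V,V] = ((1.8333)·(1.8333) + (-4.1667)·(-4.1667) + (2.8333)·(2.8333) + (-0.1667)·(-0.1667) + (-1.1667)·(-1.1667) + (0.8333)·(0.8333)) / 5 = 30.8333/5 = 6.1667
  Sample standard deviations s_i = √(s[i,i]):
  s(U) = √(2.9667) = 1.7224
  s(V) = √(6.1667) = 2.4833

Step 3 — r_{ij} = s_{ij} / (s_i · s_j):
  r[U,U] = 1 (diagonal).
  r[U,V] = 0.5667 / (1.7224 · 2.4833) = 0.5667 / 4.2772 = 0.1325
  r[V,V] = 1 (diagonal).

R is symmetric with unit diagonal. Assembling:

R = [[1, 0.1325],
 [0.1325, 1]]


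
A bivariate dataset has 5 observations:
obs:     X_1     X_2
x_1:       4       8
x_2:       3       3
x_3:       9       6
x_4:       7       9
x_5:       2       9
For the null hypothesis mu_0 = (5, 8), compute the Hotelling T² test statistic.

Step 1 — sample mean vector:
  mean(X_1) = (4 + 3 + 9 + 7 + 2) / 5 = 25/5 = 5
  mean(X_2) = (8 + 3 + 6 + 9 + 9) / 5 = 35/5 = 7
  x̄ = (5, 7),  deviation x̄ - mu_0 = (5, 7) - (5, 8) = (0, -1).

Step 2 — sample covariance matrix, S[i,j] = (1/(n-1)) · Σ_k (x_{k,i} - mean_i) · (x_{k,j} - mean_j), divisor n-1 = 4:
  S[X_1,X_1] = ((-1)·(-1) + (-2)·(-2) + (4)·(4) + (2)·(2) + (-3)·(-3)) / 4 = 34/4 = 8.5
  S[X_1,X_2] = ((-1)·(1) + (-2)·(-4) + (4)·(-1) + (2)·(2) + (-3)·(2)) / 4 = 1/4 = 0.25
  S[X_2,X_2] = ((1)·(1) + (-4)·(-4) + (-1)·(-1) + (2)·(2) + (2)·(2)) / 4 = 26/4 = 6.5
  S = [[8.5, 0.25],
 [0.25, 6.5]].

Step 3 — invert S. det(S) = 8.5·6.5 - (0.25)² = 55.1875.
  S^{-1} = (1/det) · [[d, -b], [-b, a]] = [[0.1178, -0.0045],
 [-0.0045, 0.154]].

Step 4 — quadratic form (x̄ - mu_0)^T · S^{-1} · (x̄ - mu_0):
  S^{-1} · (x̄ - mu_0) = (0.0045, -0.154),
  (x̄ - mu_0)^T · [...] = (0)·(0.0045) + (-1)·(-0.154) = 0.154.

Step 5 — scale by n: T² = 5 · 0.154 = 0.7701.

T² ≈ 0.7701


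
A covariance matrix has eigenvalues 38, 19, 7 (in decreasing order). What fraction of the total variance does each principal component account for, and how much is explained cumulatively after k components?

Step 1 — total variance = trace(Sigma) = Σ λ_i = 38 + 19 + 7 = 64.

Step 2 — fraction explained by component i = λ_i / Σ λ:
  PC1: 38/64 = 0.5938
  PC2: 19/64 = 0.2969
  PC3: 7/64 = 0.1094

Step 3 — cumulative fraction after k components = (λ_1 + ... + λ_k) / Σ λ:
  k = 1: 38/64 = 0.5938
  k = 2: (38 + 19)/64 = 57/64 = 0.8906
  k = 3: (38 + 19 + 7)/64 = 64/64 = 1

Summary (fraction, with percent):

explained: PC1 0.5938 (59.38%), PC2 0.2969 (29.69%), PC3 0.1094 (10.94%);  cumulative: 0.5938, 0.8906, 1


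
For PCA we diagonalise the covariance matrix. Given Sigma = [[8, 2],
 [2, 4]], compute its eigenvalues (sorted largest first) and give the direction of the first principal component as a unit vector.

Step 1 — characteristic polynomial of 2×2 Sigma:
  det(Sigma - λI) = λ² - trace · λ + det = 0.
  trace = 8 + 4 = 12, det = 8·4 - (2)² = 28.
Step 2 — discriminant:
  Δ = trace² - 4·det = 144 - 112 = 32.
Step 3 — eigenvalues:
  λ = (trace ± √Δ)/2 = (12 ± 5.6569)/2,
  λ_1 = 8.8284,  λ_2 = 3.1716.

Step 4 — unit eigenvector for λ_1: solve (Sigma - λ_1 I)v = 0. First row:
  (8 - 8.8284)·v_x + (2)·v_y = 0, i.e. (-0.8284)·v_x + (2)·v_y = 0,
  so v ∝ (b, λ_1 - a) = (2, 0.8284) = u.
  ||u|| = √((2)² + (0.8284)²) = √(4.6863) ≈ 2.1648,
  v_1 = u/||u|| ≈ (0.9239, 0.3827) (||v_1|| = 1).

λ_1 = 8.8284,  λ_2 = 3.1716;  v_1 ≈ (0.9239, 0.3827)


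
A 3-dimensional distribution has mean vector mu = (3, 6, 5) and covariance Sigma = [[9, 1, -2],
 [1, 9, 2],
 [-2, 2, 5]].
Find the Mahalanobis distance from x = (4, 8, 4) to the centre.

Step 1 — centre the observation: (x - mu) = (1, 2, -1).

Step 2 — invert Sigma (cofactor / det for 3×3, or solve directly):
  Sigma^{-1} = [[0.1281, -0.0281, 0.0625],
 [-0.0281, 0.1281, -0.0625],
 [0.0625, -0.0625, 0.25]].

Step 3 — form the quadratic (x - mu)^T · Sigma^{-1} · (x - mu):
  Sigma^{-1} · (x - mu) = (0.0094, 0.2906, -0.3125).
  (x - mu)^T · [Sigma^{-1} · (x - mu)] = (1)·(0.0094) + (2)·(0.2906) + (-1)·(-0.3125) = 0.9031.

Step 4 — take square root: d = √(0.9031) ≈ 0.9503.

d(x, mu) = √(0.9031) ≈ 0.9503


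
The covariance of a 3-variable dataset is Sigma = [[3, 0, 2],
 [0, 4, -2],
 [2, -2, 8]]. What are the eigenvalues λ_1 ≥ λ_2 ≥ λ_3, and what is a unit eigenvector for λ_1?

Step 1 — characteristic polynomial p(λ) = det(λI - Sigma) = λ³ - tr·λ² + c_1·λ - det, where tr = trace, c_1 = sum of the principal 2×2 minors, det = det(Sigma):
  tr = 3 + 4 + 8 = 15,
  c_1 = (3·4 - (0)²) + (3·8 - (2)²) + (4·8 - (-2)²) = 12 + 20 + 28 = 60,
  det = 3·(4·8 - (-2)²) - (0)·((0)·8 - (-2)·(2)) + (2)·((0)·(-2) - 4·(2)) = 3·(28) - (0)·(4) + (2)·(-8) = 68.
  So p(λ) = λ³ - 15λ² + 60λ - 68.
Step 2 — look for an integer root (rational root theorem: any rational root is an integer divisor of 68). Testing λ = 2:
  p(2) = 8 - 60 + 120 - 68 = 0  ✓
  Dividing out (λ - 2): p(λ) = (λ - 2)(λ² - 13λ + 34).
Step 3 — remaining eigenvalues from the quadratic λ² - 13λ + 34 = 0:
  Δ = 13² - 4·34 = 169 - 136 = 33,  λ = (13 ± √33)/2 = (13 ± 5.7446)/2 ≈ 9.3723 or 3.6277.
  Sorted: λ_1 = 9.3723,  λ_2 = 3.6277,  λ_3 = 2  (check: sum = 15 = tr ✓).

Step 4 — unit eigenvector for λ_1 ≈ 9.3723: v spans the null space of (Sigma - λ_1 I), whose rows are
  r_1 = (-6.3723, 0, 2),  r_2 = (0, -5.3723, -2),  r_3 = (2, -2, -1.3723).
  v is orthogonal to every row, so take v ∝ r_1 × r_2 = ((0)·(-2) - (2)·(-5.3723), (2)·(0) - (-6.3723)·(-2), (-6.3723)·(-5.3723) - (0)·(0)) ≈ (10.7446, -12.7446, 34.2337).
  Let u = (10.7446, -12.7446, 34.2337).
  ||u|| = √((10.7446)² + (-12.7446)² + (34.2337)²) = √(1449.8149) ≈ 38.0764,  v_1 = u/||u|| ≈ (0.2822, -0.3347, 0.8991) (||v_1|| = 1).

λ_1 = 9.3723,  λ_2 = 3.6277,  λ_3 = 2;  v_1 ≈ (0.2822, -0.3347, 0.8991)


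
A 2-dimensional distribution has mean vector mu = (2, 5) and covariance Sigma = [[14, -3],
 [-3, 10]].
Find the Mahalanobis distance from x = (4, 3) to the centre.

Step 1 — centre the observation: (x - mu) = (2, -2).

Step 2 — invert Sigma. det(Sigma) = 14·10 - (-3)² = 131.
  Sigma^{-1} = (1/det) · [[d, -b], [-b, a]] = [[0.0763, 0.0229],
 [0.0229, 0.1069]].

Step 3 — form the quadratic (x - mu)^T · Sigma^{-1} · (x - mu):
  Sigma^{-1} · (x - mu) = (0.1069, -0.1679).
  (x - mu)^T · [Sigma^{-1} · (x - mu)] = (2)·(0.1069) + (-2)·(-0.1679) = 0.5496.

Step 4 — take square root: d = √(0.5496) ≈ 0.7414.

d(x, mu) = √(0.5496) ≈ 0.7414


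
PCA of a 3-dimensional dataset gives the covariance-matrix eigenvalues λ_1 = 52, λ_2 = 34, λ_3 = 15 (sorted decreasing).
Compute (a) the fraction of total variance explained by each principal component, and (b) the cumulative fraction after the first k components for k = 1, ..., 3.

Step 1 — total variance = trace(Sigma) = Σ λ_i = 52 + 34 + 15 = 101.

Step 2 — fraction explained by component i = λ_i / Σ λ:
  PC1: 52/101 = 0.5149
  PC2: 34/101 = 0.3366
  PC3: 15/101 = 0.1485

Step 3 — cumulative fraction after k components = (λ_1 + ... + λ_k) / Σ λ:
  k = 1: 52/101 = 0.5149
  k = 2: (52 + 34)/101 = 86/101 = 0.8515
  k = 3: (52 + 34 + 15)/101 = 101/101 = 1

Summary (fraction, with percent):

explained: PC1 0.5149 (51.49%), PC2 0.3366 (33.66%), PC3 0.1485 (14.85%);  cumulative: 0.5149, 0.8515, 1


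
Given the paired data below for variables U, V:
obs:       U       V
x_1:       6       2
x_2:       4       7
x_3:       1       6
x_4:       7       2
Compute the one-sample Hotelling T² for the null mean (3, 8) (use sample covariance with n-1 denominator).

Step 1 — sample mean vector:
  mean(U) = (6 + 4 + 1 + 7) / 4 = 18/4 = 4.5
  mean(V) = (2 + 7 + 6 + 2) / 4 = 17/4 = 4.25
  x̄ = (4.5, 4.25),  deviation x̄ - mu_0 = (4.5, 4.25) - (3, 8) = (1.5, -3.75).

Step 2 — sample covariance matrix, S[i,j] = (1/(n-1)) · Σ_k (x_{k,i} - mean_i) · (x_{k,j} - mean_j), divisor n-1 = 3:
  S[U,U] = ((1.5)·(1.5) + (-0.5)·(-0.5) + (-3.5)·(-3.5) + (2.5)·(2.5)) / 3 = 21/3 = 7
  S[U,V] = ((1.5)·(-2.25) + (-0.5)·(2.75) + (-3.5)·(1.75) + (2.5)·(-2.25)) / 3 = -16.5/3 = -5.5
  S[V,V] = ((-2.25)·(-2.25) + (2.75)·(2.75) + (1.75)·(1.75) + (-2.25)·(-2.25)) / 3 = 20.75/3 = 6.9167
  S = [[7, -5.5],
 [-5.5, 6.9167]].

Step 3 — invert S. det(S) = 7·6.9167 - (-5.5)² = 18.1667.
  S^{-1} = (1/det) · [[d, -b], [-b, a]] = [[0.3807, 0.3028],
 [0.3028, 0.3853]].

Step 4 — quadratic form (x̄ - mu_0)^T · S^{-1} · (x̄ - mu_0):
  S^{-1} · (x̄ - mu_0) = (-0.5642, -0.9908),
  (x̄ - mu_0)^T · [...] = (1.5)·(-0.5642) + (-3.75)·(-0.9908) = 2.8693.

Step 5 — scale by n: T² = 4 · 2.8693 = 11.4771.

T² ≈ 11.4771


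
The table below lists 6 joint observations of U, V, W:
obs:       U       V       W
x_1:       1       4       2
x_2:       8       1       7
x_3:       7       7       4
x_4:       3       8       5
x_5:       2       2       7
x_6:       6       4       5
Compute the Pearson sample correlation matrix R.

Step 1 — column means:
  mean(U) = (1 + 8 + 7 + 3 + 2 + 6) / 6 = 27/6 = 4.5
  mean(V) = (4 + 1 + 7 + 8 + 2 + 4) / 6 = 26/6 = 4.3333
  mean(W) = (2 + 7 + 4 + 5 + 7 + 5) / 6 = 30/6 = 5

Step 2 — sample variances and covariances s[i,j] = (1/(n-1)) · Σ_k (x_{k,i} - mean_i) · (x_{k,j} - mean_j), with n-1 = 5:
  s[U,U] = ((-3.5)·(-3.5) + (3.5)·(3.5) + (2.5)·(2.5) + (-1.5)·(-1.5) + (-2.5)·(-2.5) + (1.5)·(1.5)) / 5 = 41.5/5 = 8.3
  s[U,V] = ((-3.5)·(-0.3333) + (3.5)·(-3.3333) + (2.5)·(2.6667) + (-1.5)·(3.6667) + (-2.5)·(-2.3333) + (1.5)·(-0.3333)) / 5 = -4/5 = -0.8
  s[U,W] = ((-3.5)·(-3) + (3.5)·(2) + (2.5)·(-1) + (-1.5)·(0) + (-2.5)·(2) + (1.5)·(0)) / 5 = 10/5 = 2
  s[V,V] = ((-0.3333)·(-0.3333) + (-3.3333)·(-3.3333) + (2.6667)·(2.6667) + (3.6667)·(3.6667) + (-2.3333)·(-2.3333) + (-0.3333)·(-0.3333)) / 5 = 37.3333/5 = 7.4667
  s[V,W] = ((-0.3333)·(-3) + (-3.3333)·(2) + (2.6667)·(-1) + (3.6667)·(0) + (-2.3333)·(2) + (-0.3333)·(0)) / 5 = -13/5 = -2.6
  s[W,W] = ((-3)·(-3) + (2)·(2) + (-1)·(-1) + (0)·(0) + (2)·(2) + (0)·(0)) / 5 = 18/5 = 3.6
  Sample standard deviations s_i = √(s[i,i]):
  s(U) = √(8.3) = 2.881
  s(V) = √(7.4667) = 2.7325
  s(W) = √(3.6) = 1.8974

Step 3 — r_{ij} = s_{ij} / (s_i · s_j):
  r[U,U] = 1 (diagonal).
  r[U,V] = -0.8 / (2.881 · 2.7325) = -0.8 / 7.8723 = -0.1016
  r[U,W] = 2 / (2.881 · 1.8974) = 2 / 5.4663 = 0.3659
  r[V,V] = 1 (diagonal).
  r[V,W] = -2.6 / (2.7325 · 1.8974) = -2.6 / 5.1846 = -0.5015
  r[W,W] = 1 (diagonal).

R is symmetric with unit diagonal. Assembling:

R = [[1, -0.1016, 0.3659],
 [-0.1016, 1, -0.5015],
 [0.3659, -0.5015, 1]]


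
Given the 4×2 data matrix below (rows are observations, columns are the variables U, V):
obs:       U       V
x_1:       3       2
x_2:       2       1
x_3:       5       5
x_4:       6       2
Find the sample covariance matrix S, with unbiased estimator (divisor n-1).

Step 1 — column means:
  mean(U) = (3 + 2 + 5 + 6) / 4 = 16/4 = 4
  mean(V) = (2 + 1 + 5 + 2) / 4 = 10/4 = 2.5

Step 2 — sample covariance S[i,j] = (1/(n-1)) · Σ_k (x_{k,i} - mean_i) · (x_{k,j} - mean_j), with n-1 = 3.
  S[U,U] = ((-1)·(-1) + (-2)·(-2) + (1)·(1) + (2)·(2)) / 3 = 10/3 = 3.3333
  S[U,V] = ((-1)·(-0.5) + (-2)·(-1.5) + (1)·(2.5) + (2)·(-0.5)) / 3 = 5/3 = 1.6667
  S[V,V] = ((-0.5)·(-0.5) + (-1.5)·(-1.5) + (2.5)·(2.5) + (-0.5)·(-0.5)) / 3 = 9/3 = 3

S is symmetric (S[j,i] = S[i,j]). Assembling:

S = [[3.3333, 1.6667],
 [1.6667, 3]]


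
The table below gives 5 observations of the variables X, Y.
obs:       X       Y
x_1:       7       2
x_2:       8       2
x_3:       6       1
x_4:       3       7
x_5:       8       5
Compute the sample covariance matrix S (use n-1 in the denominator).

Step 1 — column means:
  mean(X) = (7 + 8 + 6 + 3 + 8) / 5 = 32/5 = 6.4
  mean(Y) = (2 + 2 + 1 + 7 + 5) / 5 = 17/5 = 3.4

Step 2 — sample covariance S[i,j] = (1/(n-1)) · Σ_k (x_{k,i} - mean_i) · (x_{k,j} - mean_j), with n-1 = 4.
  S[X,X] = ((0.6)·(0.6) + (1.6)·(1.6) + (-0.4)·(-0.4) + (-3.4)·(-3.4) + (1.6)·(1.6)) / 4 = 17.2/4 = 4.3
  S[X,Y] = ((0.6)·(-1.4) + (1.6)·(-1.4) + (-0.4)·(-2.4) + (-3.4)·(3.6) + (1.6)·(1.6)) / 4 = -11.8/4 = -2.95
  S[Y,Y] = ((-1.4)·(-1.4) + (-1.4)·(-1.4) + (-2.4)·(-2.4) + (3.6)·(3.6) + (1.6)·(1.6)) / 4 = 25.2/4 = 6.3

S is symmetric (S[j,i] = S[i,j]). Assembling:

S = [[4.3, -2.95],
 [-2.95, 6.3]]


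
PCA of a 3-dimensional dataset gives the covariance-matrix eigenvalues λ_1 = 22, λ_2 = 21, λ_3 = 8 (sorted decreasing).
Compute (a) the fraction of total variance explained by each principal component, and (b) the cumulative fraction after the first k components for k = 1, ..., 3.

Step 1 — total variance = trace(Sigma) = Σ λ_i = 22 + 21 + 8 = 51.

Step 2 — fraction explained by component i = λ_i / Σ λ:
  PC1: 22/51 = 0.4314
  PC2: 21/51 = 0.4118
  PC3: 8/51 = 0.1569

Step 3 — cumulative fraction after k components = (λ_1 + ... + λ_k) / Σ λ:
  k = 1: 22/51 = 0.4314
  k = 2: (22 + 21)/51 = 43/51 = 0.8431
  k = 3: (22 + 21 + 8)/51 = 51/51 = 1

Summary (fraction, with percent):

explained: PC1 0.4314 (43.14%), PC2 0.4118 (41.18%), PC3 0.1569 (15.69%);  cumulative: 0.4314, 0.8431, 1


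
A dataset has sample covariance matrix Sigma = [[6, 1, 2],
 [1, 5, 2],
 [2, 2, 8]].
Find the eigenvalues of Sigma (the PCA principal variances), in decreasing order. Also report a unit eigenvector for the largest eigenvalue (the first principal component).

Step 1 — characteristic polynomial p(λ) = det(λI - Sigma) = λ³ - tr·λ² + c_1·λ - det, where tr = trace, c_1 = sum of the principal 2×2 minors, det = det(Sigma):
  tr = 6 + 5 + 8 = 19,
  c_1 = (6·5 - (1)²) + (6·8 - (2)²) + (5·8 - (2)²) = 29 + 44 + 36 = 109,
  det = 6·(5·8 - (2)²) - (1)·((1)·8 - (2)·(2)) + (2)·((1)·(2) - 5·(2)) = 6·(36) - (1)·(4) + (2)·(-8) = 196.
  So p(λ) = λ³ - 19λ² + 109λ - 196.
Step 2 — look for an integer root (rational root theorem: any rational root is an integer divisor of 196). Testing λ = 4:
  p(4) = 64 - 304 + 436 - 196 = 0  ✓
  Dividing out (λ - 4): p(λ) = (λ - 4)(λ² - 15λ + 49).
Step 3 — remaining eigenvalues from the quadratic λ² - 15λ + 49 = 0:
  Δ = 15² - 4·49 = 225 - 196 = 29,  λ = (15 ± √29)/2 = (15 ± 5.3852)/2 ≈ 10.1926 or 4.8074.
  Sorted: λ_1 = 10.1926,  λ_2 = 4.8074,  λ_3 = 4  (check: sum = 19 = tr ✓).

Step 4 — unit eigenvector for λ_1 ≈ 10.1926: v spans the null space of (Sigma - λ_1 I), whose rows are
  r_1 = (-4.1926, 1, 2),  r_2 = (1, -5.1926, 2),  r_3 = (2, 2, -2.1926).
  v is orthogonal to every row, so take v ∝ r_1 × r_2 = ((1)·(2) - (2)·(-5.1926), (2)·(1) - (-4.1926)·(2), (-4.1926)·(-5.1926) - (1)·(1)) ≈ (12.3852, 10.3852, 20.7703).
  Let u = (12.3852, 10.3852, 20.7703).
  ||u|| = √((12.3852)² + (10.3852)² + (20.7703)²) = √(692.6505) ≈ 26.3183,  v_1 = u/||u|| ≈ (0.4706, 0.3946, 0.7892) (||v_1|| = 1).

λ_1 = 10.1926,  λ_2 = 4.8074,  λ_3 = 4;  v_1 ≈ (0.4706, 0.3946, 0.7892)


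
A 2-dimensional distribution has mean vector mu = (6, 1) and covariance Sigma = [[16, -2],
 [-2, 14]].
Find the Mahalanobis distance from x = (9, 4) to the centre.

Step 1 — centre the observation: (x - mu) = (3, 3).

Step 2 — invert Sigma. det(Sigma) = 16·14 - (-2)² = 220.
  Sigma^{-1} = (1/det) · [[d, -b], [-b, a]] = [[0.0636, 0.0091],
 [0.0091, 0.0727]].

Step 3 — form the quadratic (x - mu)^T · Sigma^{-1} · (x - mu):
  Sigma^{-1} · (x - mu) = (0.2182, 0.2455).
  (x - mu)^T · [Sigma^{-1} · (x - mu)] = (3)·(0.2182) + (3)·(0.2455) = 1.3909.

Step 4 — take square root: d = √(1.3909) ≈ 1.1794.

d(x, mu) = √(1.3909) ≈ 1.1794


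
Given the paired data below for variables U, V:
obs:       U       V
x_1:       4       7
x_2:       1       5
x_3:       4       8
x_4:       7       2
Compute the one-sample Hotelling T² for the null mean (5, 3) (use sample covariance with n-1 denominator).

Step 1 — sample mean vector:
  mean(U) = (4 + 1 + 4 + 7) / 4 = 16/4 = 4
  mean(V) = (7 + 5 + 8 + 2) / 4 = 22/4 = 5.5
  x̄ = (4, 5.5),  deviation x̄ - mu_0 = (4, 5.5) - (5, 3) = (-1, 2.5).

Step 2 — sample covariance matrix, S[i,j] = (1/(n-1)) · Σ_k (x_{k,i} - mean_i) · (x_{k,j} - mean_j), divisor n-1 = 3:
  S[U,U] = ((0)·(0) + (-3)·(-3) + (0)·(0) + (3)·(3)) / 3 = 18/3 = 6
  S[U,V] = ((0)·(1.5) + (-3)·(-0.5) + (0)·(2.5) + (3)·(-3.5)) / 3 = -9/3 = -3
  S[V,V] = ((1.5)·(1.5) + (-0.5)·(-0.5) + (2.5)·(2.5) + (-3.5)·(-3.5)) / 3 = 21/3 = 7
  S = [[6, -3],
 [-3, 7]].

Step 3 — invert S. det(S) = 6·7 - (-3)² = 33.
  S^{-1} = (1/det) · [[d, -b], [-b, a]] = [[0.2121, 0.0909],
 [0.0909, 0.1818]].

Step 4 — quadratic form (x̄ - mu_0)^T · S^{-1} · (x̄ - mu_0):
  S^{-1} · (x̄ - mu_0) = (0.0152, 0.3636),
  (x̄ - mu_0)^T · [...] = (-1)·(0.0152) + (2.5)·(0.3636) = 0.8939.

Step 5 — scale by n: T² = 4 · 0.8939 = 3.5758.

T² ≈ 3.5758


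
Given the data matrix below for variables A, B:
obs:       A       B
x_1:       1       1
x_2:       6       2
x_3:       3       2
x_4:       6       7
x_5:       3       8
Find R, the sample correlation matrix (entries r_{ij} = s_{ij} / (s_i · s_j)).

Step 1 — column means:
  mean(A) = (1 + 6 + 3 + 6 + 3) / 5 = 19/5 = 3.8
  mean(B) = (1 + 2 + 2 + 7 + 8) / 5 = 20/5 = 4

Step 2 — sample variances and covariances s[i,j] = (1/(n-1)) · Σ_k (x_{k,i} - mean_i) · (x_{k,j} - mean_j), with n-1 = 4:
  s[A,A] = ((-2.8)·(-2.8) + (2.2)·(2.2) + (-0.8)·(-0.8) + (2.2)·(2.2) + (-0.8)·(-0.8)) / 4 = 18.8/4 = 4.7
  s[A,B] = ((-2.8)·(-3) + (2.2)·(-2) + (-0.8)·(-2) + (2.2)·(3) + (-0.8)·(4)) / 4 = 9/4 = 2.25
  s[B,B] = ((-3)·(-3) + (-2)·(-2) + (-2)·(-2) + (3)·(3) + (4)·(4)) / 4 = 42/4 = 10.5
  Sample standard deviations s_i = √(s[i,i]):
  s(A) = √(4.7) = 2.1679
  s(B) = √(10.5) = 3.2404

Step 3 — r_{ij} = s_{ij} / (s_i · s_j):
  r[A,A] = 1 (diagonal).
  r[A,B] = 2.25 / (2.1679 · 3.2404) = 2.25 / 7.025 = 0.3203
  r[B,B] = 1 (diagonal).

R is symmetric with unit diagonal. Assembling:

R = [[1, 0.3203],
 [0.3203, 1]]


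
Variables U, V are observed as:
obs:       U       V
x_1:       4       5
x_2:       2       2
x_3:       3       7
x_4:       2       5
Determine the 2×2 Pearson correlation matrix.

Step 1 — column means:
  mean(U) = (4 + 2 + 3 + 2) / 4 = 11/4 = 2.75
  mean(V) = (5 + 2 + 7 + 5) / 4 = 19/4 = 4.75

Step 2 — sample variances and covariances s[i,j] = (1/(n-1)) · Σ_k (x_{k,i} - mean_i) · (x_{k,j} - mean_j), with n-1 = 3:
  s[U,U] = ((1.25)·(1.25) + (-0.75)·(-0.75) + (0.25)·(0.25) + (-0.75)·(-0.75)) / 3 = 2.75/3 = 0.9167
  s[U,V] = ((1.25)·(0.25) + (-0.75)·(-2.75) + (0.25)·(2.25) + (-0.75)·(0.25)) / 3 = 2.75/3 = 0.9167
  s[V,V] = ((0.25)·(0.25) + (-2.75)·(-2.75) + (2.25)·(2.25) + (0.25)·(0.25)) / 3 = 12.75/3 = 4.25
  Sample standard deviations s_i = √(s[i,i]):
  s(U) = √(0.9167) = 0.9574
  s(V) = √(4.25) = 2.0616

Step 3 — r_{ij} = s_{ij} / (s_i · s_j):
  r[U,U] = 1 (diagonal).
  r[U,V] = 0.9167 / (0.9574 · 2.0616) = 0.9167 / 1.9738 = 0.4644
  r[V,V] = 1 (diagonal).

R is symmetric with unit diagonal. Assembling:

R = [[1, 0.4644],
 [0.4644, 1]]


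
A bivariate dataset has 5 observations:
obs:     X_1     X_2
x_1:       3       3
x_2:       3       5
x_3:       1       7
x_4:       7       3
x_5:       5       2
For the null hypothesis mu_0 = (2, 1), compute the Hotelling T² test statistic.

Step 1 — sample mean vector:
  mean(X_1) = (3 + 3 + 1 + 7 + 5) / 5 = 19/5 = 3.8
  mean(X_2) = (3 + 5 + 7 + 3 + 2) / 5 = 20/5 = 4
  x̄ = (3.8, 4),  deviation x̄ - mu_0 = (3.8, 4) - (2, 1) = (1.8, 3).

Step 2 — sample covariance matrix, S[i,j] = (1/(n-1)) · Σ_k (x_{k,i} - mean_i) · (x_{k,j} - mean_j), divisor n-1 = 4:
  S[X_1,X_1] = ((-0.8)·(-0.8) + (-0.8)·(-0.8) + (-2.8)·(-2.8) + (3.2)·(3.2) + (1.2)·(1.2)) / 4 = 20.8/4 = 5.2
  S[X_1,X_2] = ((-0.8)·(-1) + (-0.8)·(1) + (-2.8)·(3) + (3.2)·(-1) + (1.2)·(-2)) / 4 = -14/4 = -3.5
  S[X_2,X_2] = ((-1)·(-1) + (1)·(1) + (3)·(3) + (-1)·(-1) + (-2)·(-2)) / 4 = 16/4 = 4
  S = [[5.2, -3.5],
 [-3.5, 4]].

Step 3 — invert S. det(S) = 5.2·4 - (-3.5)² = 8.55.
  S^{-1} = (1/det) · [[d, -b], [-b, a]] = [[0.4678, 0.4094],
 [0.4094, 0.6082]].

Step 4 — quadratic form (x̄ - mu_0)^T · S^{-1} · (x̄ - mu_0):
  S^{-1} · (x̄ - mu_0) = (2.0702, 2.5614),
  (x̄ - mu_0)^T · [...] = (1.8)·(2.0702) + (3)·(2.5614) = 11.4105.

Step 5 — scale by n: T² = 5 · 11.4105 = 57.0526.

T² ≈ 57.0526


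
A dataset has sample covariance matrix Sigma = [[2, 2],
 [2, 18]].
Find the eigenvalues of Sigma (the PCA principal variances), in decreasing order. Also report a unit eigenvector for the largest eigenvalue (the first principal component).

Step 1 — characteristic polynomial of 2×2 Sigma:
  det(Sigma - λI) = λ² - trace · λ + det = 0.
  trace = 2 + 18 = 20, det = 2·18 - (2)² = 32.
Step 2 — discriminant:
  Δ = trace² - 4·det = 400 - 128 = 272.
Step 3 — eigenvalues:
  λ = (trace ± √Δ)/2 = (20 ± 16.4924)/2,
  λ_1 = 18.2462,  λ_2 = 1.7538.

Step 4 — unit eigenvector for λ_1: solve (Sigma - λ_1 I)v = 0. First row:
  (2 - 18.2462)·v_x + (2)·v_y = 0, i.e. (-16.2462)·v_x + (2)·v_y = 0,
  so v ∝ (b, λ_1 - a) = (2, 16.2462) = u.
  ||u|| = √((2)² + (16.2462)²) = √(267.9394) ≈ 16.3689,
  v_1 = u/||u|| ≈ (0.1222, 0.9925) (||v_1|| = 1).

λ_1 = 18.2462,  λ_2 = 1.7538;  v_1 ≈ (0.1222, 0.9925)


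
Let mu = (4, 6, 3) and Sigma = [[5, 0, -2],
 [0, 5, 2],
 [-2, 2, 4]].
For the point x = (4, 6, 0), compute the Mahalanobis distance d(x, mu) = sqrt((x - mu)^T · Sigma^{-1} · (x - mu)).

Step 1 — centre the observation: (x - mu) = (0, 0, -3).

Step 2 — invert Sigma (cofactor / det for 3×3, or solve directly):
  Sigma^{-1} = [[0.2667, -0.0667, 0.1667],
 [-0.0667, 0.2667, -0.1667],
 [0.1667, -0.1667, 0.4167]].

Step 3 — form the quadratic (x - mu)^T · Sigma^{-1} · (x - mu):
  Sigma^{-1} · (x - mu) = (-0.5, 0.5, -1.25).
  (x - mu)^T · [Sigma^{-1} · (x - mu)] = (0)·(-0.5) + (0)·(0.5) + (-3)·(-1.25) = 3.75.

Step 4 — take square root: d = √(3.75) ≈ 1.9365.

d(x, mu) = √(3.75) ≈ 1.9365


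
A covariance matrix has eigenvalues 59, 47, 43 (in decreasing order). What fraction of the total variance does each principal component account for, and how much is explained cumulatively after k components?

Step 1 — total variance = trace(Sigma) = Σ λ_i = 59 + 47 + 43 = 149.

Step 2 — fraction explained by component i = λ_i / Σ λ:
  PC1: 59/149 = 0.396
  PC2: 47/149 = 0.3154
  PC3: 43/149 = 0.2886

Step 3 — cumulative fraction after k components = (λ_1 + ... + λ_k) / Σ λ:
  k = 1: 59/149 = 0.396
  k = 2: (59 + 47)/149 = 106/149 = 0.7114
  k = 3: (59 + 47 + 43)/149 = 149/149 = 1

Summary (fraction, with percent):

explained: PC1 0.396 (39.6%), PC2 0.3154 (31.54%), PC3 0.2886 (28.86%);  cumulative: 0.396, 0.7114, 1


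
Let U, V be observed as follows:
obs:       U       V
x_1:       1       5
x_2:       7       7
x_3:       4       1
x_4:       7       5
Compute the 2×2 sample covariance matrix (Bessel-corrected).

Step 1 — column means:
  mean(U) = (1 + 7 + 4 + 7) / 4 = 19/4 = 4.75
  mean(V) = (5 + 7 + 1 + 5) / 4 = 18/4 = 4.5

Step 2 — sample covariance S[i,j] = (1/(n-1)) · Σ_k (x_{k,i} - mean_i) · (x_{k,j} - mean_j), with n-1 = 3.
  S[U,U] = ((-3.75)·(-3.75) + (2.25)·(2.25) + (-0.75)·(-0.75) + (2.25)·(2.25)) / 3 = 24.75/3 = 8.25
  S[U,V] = ((-3.75)·(0.5) + (2.25)·(2.5) + (-0.75)·(-3.5) + (2.25)·(0.5)) / 3 = 7.5/3 = 2.5
  S[V,V] = ((0.5)·(0.5) + (2.5)·(2.5) + (-3.5)·(-3.5) + (0.5)·(0.5)) / 3 = 19/3 = 6.3333

S is symmetric (S[j,i] = S[i,j]). Assembling:

S = [[8.25, 2.5],
 [2.5, 6.3333]]


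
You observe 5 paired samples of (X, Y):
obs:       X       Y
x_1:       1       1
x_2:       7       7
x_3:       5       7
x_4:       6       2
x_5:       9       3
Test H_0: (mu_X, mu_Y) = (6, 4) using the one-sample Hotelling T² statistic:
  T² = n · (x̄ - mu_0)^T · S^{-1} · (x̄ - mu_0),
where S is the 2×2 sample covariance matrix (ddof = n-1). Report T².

Step 1 — sample mean vector:
  mean(X) = (1 + 7 + 5 + 6 + 9) / 5 = 28/5 = 5.6
  mean(Y) = (1 + 7 + 7 + 2 + 3) / 5 = 20/5 = 4
  x̄ = (5.6, 4),  deviation x̄ - mu_0 = (5.6, 4) - (6, 4) = (-0.4, 0).

Step 2 — sample covariance matrix, S[i,j] = (1/(n-1)) · Σ_k (x_{k,i} - mean_i) · (x_{k,j} - mean_j), divisor n-1 = 4:
  S[X,X] = ((-4.6)·(-4.6) + (1.4)·(1.4) + (-0.6)·(-0.6) + (0.4)·(0.4) + (3.4)·(3.4)) / 4 = 35.2/4 = 8.8
  S[X,Y] = ((-4.6)·(-3) + (1.4)·(3) + (-0.6)·(3) + (0.4)·(-2) + (3.4)·(-1)) / 4 = 12/4 = 3
  S[Y,Y] = ((-3)·(-3) + (3)·(3) + (3)·(3) + (-2)·(-2) + (-1)·(-1)) / 4 = 32/4 = 8
  S = [[8.8, 3],
 [3, 8]].

Step 3 — invert S. det(S) = 8.8·8 - (3)² = 61.4.
  S^{-1} = (1/det) · [[d, -b], [-b, a]] = [[0.1303, -0.0489],
 [-0.0489, 0.1433]].

Step 4 — quadratic form (x̄ - mu_0)^T · S^{-1} · (x̄ - mu_0):
  S^{-1} · (x̄ - mu_0) = (-0.0521, 0.0195),
  (x̄ - mu_0)^T · [...] = (-0.4)·(-0.0521) + (0)·(0.0195) = 0.0208.

Step 5 — scale by n: T² = 5 · 0.0208 = 0.1042.

T² ≈ 0.1042


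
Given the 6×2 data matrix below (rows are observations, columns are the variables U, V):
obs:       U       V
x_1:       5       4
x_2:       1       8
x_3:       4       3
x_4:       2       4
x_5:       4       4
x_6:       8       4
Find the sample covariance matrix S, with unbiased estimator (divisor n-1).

Step 1 — column means:
  mean(U) = (5 + 1 + 4 + 2 + 4 + 8) / 6 = 24/6 = 4
  mean(V) = (4 + 8 + 3 + 4 + 4 + 4) / 6 = 27/6 = 4.5

Step 2 — sample covariance S[i,j] = (1/(n-1)) · Σ_k (x_{k,i} - mean_i) · (x_{k,j} - mean_j), with n-1 = 5.
  S[U,U] = ((1)·(1) + (-3)·(-3) + (0)·(0) + (-2)·(-2) + (0)·(0) + (4)·(4)) / 5 = 30/5 = 6
  S[U,V] = ((1)·(-0.5) + (-3)·(3.5) + (0)·(-1.5) + (-2)·(-0.5) + (0)·(-0.5) + (4)·(-0.5)) / 5 = -12/5 = -2.4
  S[V,V] = ((-0.5)·(-0.5) + (3.5)·(3.5) + (-1.5)·(-1.5) + (-0.5)·(-0.5) + (-0.5)·(-0.5) + (-0.5)·(-0.5)) / 5 = 15.5/5 = 3.1

S is symmetric (S[j,i] = S[i,j]). Assembling:

S = [[6, -2.4],
 [-2.4, 3.1]]


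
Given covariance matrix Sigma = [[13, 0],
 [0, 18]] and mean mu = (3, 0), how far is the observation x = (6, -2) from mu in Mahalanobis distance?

Step 1 — centre the observation: (x - mu) = (3, -2).

Step 2 — invert Sigma. det(Sigma) = 13·18 - (0)² = 234.
  Sigma^{-1} = (1/det) · [[d, -b], [-b, a]] = [[0.0769, 0],
 [0, 0.0556]].

Step 3 — form the quadratic (x - mu)^T · Sigma^{-1} · (x - mu):
  Sigma^{-1} · (x - mu) = (0.2308, -0.1111).
  (x - mu)^T · [Sigma^{-1} · (x - mu)] = (3)·(0.2308) + (-2)·(-0.1111) = 0.9145.

Step 4 — take square root: d = √(0.9145) ≈ 0.9563.

d(x, mu) = √(0.9145) ≈ 0.9563


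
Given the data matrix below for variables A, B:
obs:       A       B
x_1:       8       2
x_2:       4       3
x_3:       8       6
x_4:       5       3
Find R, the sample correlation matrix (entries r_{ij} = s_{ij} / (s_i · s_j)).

Step 1 — column means:
  mean(A) = (8 + 4 + 8 + 5) / 4 = 25/4 = 6.25
  mean(B) = (2 + 3 + 6 + 3) / 4 = 14/4 = 3.5

Step 2 — sample variances and covariances s[i,j] = (1/(n-1)) · Σ_k (x_{k,i} - mean_i) · (x_{k,j} - mean_j), with n-1 = 3:
  s[A,A] = ((1.75)·(1.75) + (-2.25)·(-2.25) + (1.75)·(1.75) + (-1.25)·(-1.25)) / 3 = 12.75/3 = 4.25
  s[A,B] = ((1.75)·(-1.5) + (-2.25)·(-0.5) + (1.75)·(2.5) + (-1.25)·(-0.5)) / 3 = 3.5/3 = 1.1667
  s[B,B] = ((-1.5)·(-1.5) + (-0.5)·(-0.5) + (2.5)·(2.5) + (-0.5)·(-0.5)) / 3 = 9/3 = 3
  Sample standard deviations s_i = √(s[i,i]):
  s(A) = √(4.25) = 2.0616
  s(B) = √(3) = 1.7321

Step 3 — r_{ij} = s_{ij} / (s_i · s_j):
  r[A,A] = 1 (diagonal).
  r[A,B] = 1.1667 / (2.0616 · 1.7321) = 1.1667 / 3.5707 = 0.3267
  r[B,B] = 1 (diagonal).

R is symmetric with unit diagonal. Assembling:

R = [[1, 0.3267],
 [0.3267, 1]]


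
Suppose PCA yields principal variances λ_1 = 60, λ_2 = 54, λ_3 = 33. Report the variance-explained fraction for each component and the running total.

Step 1 — total variance = trace(Sigma) = Σ λ_i = 60 + 54 + 33 = 147.

Step 2 — fraction explained by component i = λ_i / Σ λ:
  PC1: 60/147 = 0.4082
  PC2: 54/147 = 0.3673
  PC3: 33/147 = 0.2245

Step 3 — cumulative fraction after k components = (λ_1 + ... + λ_k) / Σ λ:
  k = 1: 60/147 = 0.4082
  k = 2: (60 + 54)/147 = 114/147 = 0.7755
  k = 3: (60 + 54 + 33)/147 = 147/147 = 1

Summary (fraction, with percent):

explained: PC1 0.4082 (40.82%), PC2 0.3673 (36.73%), PC3 0.2245 (22.45%);  cumulative: 0.4082, 0.7755, 1


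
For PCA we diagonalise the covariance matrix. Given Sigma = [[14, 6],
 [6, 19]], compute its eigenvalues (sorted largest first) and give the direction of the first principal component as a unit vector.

Step 1 — characteristic polynomial of 2×2 Sigma:
  det(Sigma - λI) = λ² - trace · λ + det = 0.
  trace = 14 + 19 = 33, det = 14·19 - (6)² = 230.
Step 2 — discriminant:
  Δ = trace² - 4·det = 1089 - 920 = 169.
Step 3 — eigenvalues:
  λ = (trace ± √Δ)/2 = (33 ± 13)/2,
  λ_1 = 23,  λ_2 = 10.

Step 4 — unit eigenvector for λ_1: solve (Sigma - λ_1 I)v = 0. First row:
  (14 - 23)·v_x + (6)·v_y = 0, i.e. (-9)·v_x + (6)·v_y = 0,
  so v ∝ (b, λ_1 - a) = (6, 9) = u.
  ||u|| = √((6)² + (9)²) = √(117) ≈ 10.8167,
  v_1 = u/||u|| ≈ (0.5547, 0.8321) (||v_1|| = 1).

λ_1 = 23,  λ_2 = 10;  v_1 ≈ (0.5547, 0.8321)
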